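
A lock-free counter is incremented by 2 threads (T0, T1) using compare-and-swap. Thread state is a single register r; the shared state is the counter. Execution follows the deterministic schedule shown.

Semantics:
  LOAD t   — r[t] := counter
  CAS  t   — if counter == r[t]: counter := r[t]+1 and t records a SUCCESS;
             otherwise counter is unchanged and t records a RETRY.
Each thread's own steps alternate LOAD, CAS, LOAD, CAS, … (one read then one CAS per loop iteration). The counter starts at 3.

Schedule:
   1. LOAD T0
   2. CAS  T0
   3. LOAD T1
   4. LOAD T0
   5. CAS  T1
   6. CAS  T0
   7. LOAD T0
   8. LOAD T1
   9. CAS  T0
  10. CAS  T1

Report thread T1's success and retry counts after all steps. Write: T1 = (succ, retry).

T0 LOAD — after: cnt=3, r=3 — load
T0 CAS — after: cnt=4, r=3 — ok
T1 LOAD — after: cnt=4, r=4 — load
T0 LOAD — after: cnt=4, r=4 — load
T1 CAS — after: cnt=5, r=4 — ok
T0 CAS — after: cnt=5, r=4 — retry
T0 LOAD — after: cnt=5, r=5 — load
T1 LOAD — after: cnt=5, r=5 — load
T0 CAS — after: cnt=6, r=5 — ok
T1 CAS — after: cnt=6, r=5 — retry

T1 = (1, 1)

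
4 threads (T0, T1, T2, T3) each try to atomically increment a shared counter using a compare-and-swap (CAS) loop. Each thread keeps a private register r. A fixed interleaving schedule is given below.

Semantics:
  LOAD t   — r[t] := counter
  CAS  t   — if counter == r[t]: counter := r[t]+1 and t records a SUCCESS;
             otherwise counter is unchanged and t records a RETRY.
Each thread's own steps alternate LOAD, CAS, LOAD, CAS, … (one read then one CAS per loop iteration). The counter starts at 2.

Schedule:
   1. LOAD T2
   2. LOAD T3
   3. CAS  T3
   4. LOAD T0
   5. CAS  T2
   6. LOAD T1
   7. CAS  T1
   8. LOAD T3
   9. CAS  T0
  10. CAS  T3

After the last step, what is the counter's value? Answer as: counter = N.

counter = 5

[1] T2.load  rd  (counter 2, T2.r 2)
[2] T3.load  rd  (counter 2, T3.r 2)
[3] T3.cas  hit  (counter 3, T3.r 2)
[4] T0.load  rd  (counter 3, T0.r 3)
[5] T2.cas  miss  (counter 3, T2.r 2)
[6] T1.load  rd  (counter 3, T1.r 3)
[7] T1.cas  hit  (counter 4, T1.r 3)
[8] T3.load  rd  (counter 4, T3.r 4)
[9] T0.cas  miss  (counter 4, T0.r 3)
[10] T3.cas  hit  (counter 5, T3.r 4)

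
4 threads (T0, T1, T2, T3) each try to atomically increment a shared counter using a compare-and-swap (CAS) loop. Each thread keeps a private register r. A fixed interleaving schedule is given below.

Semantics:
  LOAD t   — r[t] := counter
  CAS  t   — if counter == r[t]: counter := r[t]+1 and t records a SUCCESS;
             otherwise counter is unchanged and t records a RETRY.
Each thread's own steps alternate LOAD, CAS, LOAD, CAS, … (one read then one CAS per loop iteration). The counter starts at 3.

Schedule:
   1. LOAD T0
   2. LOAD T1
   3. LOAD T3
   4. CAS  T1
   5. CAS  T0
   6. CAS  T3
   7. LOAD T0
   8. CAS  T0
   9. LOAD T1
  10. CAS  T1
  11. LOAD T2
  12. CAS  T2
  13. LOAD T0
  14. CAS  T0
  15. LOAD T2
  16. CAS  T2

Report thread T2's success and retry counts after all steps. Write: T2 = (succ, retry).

T2 = (2, 0)

#1 T0 reads 3
#2 T1 reads 3
#3 T3 reads 3
#4 T1 CAS(3→4) writes; counter now 4
#5 T0 CAS(3→4) fails; counter now 4
#6 T3 CAS(3→4) fails; counter now 4
#7 T0 reads 4
#8 T0 CAS(4→5) writes; counter now 5
#9 T1 reads 5
#10 T1 CAS(5→6) writes; counter now 6
#11 T2 reads 6
#12 T2 CAS(6→7) writes; counter now 7
#13 T0 reads 7
#14 T0 CAS(7→8) writes; counter now 8
#15 T2 reads 8
#16 T2 CAS(8→9) writes; counter now 9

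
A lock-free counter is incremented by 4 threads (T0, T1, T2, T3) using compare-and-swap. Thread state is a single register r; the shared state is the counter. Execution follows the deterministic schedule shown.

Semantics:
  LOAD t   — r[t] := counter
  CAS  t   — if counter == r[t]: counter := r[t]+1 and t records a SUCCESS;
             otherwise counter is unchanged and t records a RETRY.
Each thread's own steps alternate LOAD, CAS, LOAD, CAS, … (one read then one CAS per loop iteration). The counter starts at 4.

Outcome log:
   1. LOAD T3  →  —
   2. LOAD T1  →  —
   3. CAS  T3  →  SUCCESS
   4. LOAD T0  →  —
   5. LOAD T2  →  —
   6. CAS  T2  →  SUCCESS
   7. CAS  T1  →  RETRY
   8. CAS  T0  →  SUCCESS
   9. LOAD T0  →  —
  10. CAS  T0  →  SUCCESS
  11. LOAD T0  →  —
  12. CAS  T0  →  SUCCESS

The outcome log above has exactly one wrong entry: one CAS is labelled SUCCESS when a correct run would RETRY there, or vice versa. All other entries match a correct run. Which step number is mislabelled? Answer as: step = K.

step = 8

Re-executing:
#1 T3 reads 4
#2 T1 reads 4
#3 T3 CAS(4→5) writes; counter now 5
#4 T0 reads 5
#5 T2 reads 5
#6 T2 CAS(5→6) writes; counter now 6
#7 T1 CAS(4→5) fails; counter now 6
#8 T0 CAS(5→6) fails; counter now 6
#9 T0 reads 6
#10 T0 CAS(6→7) writes; counter now 7
#11 T0 reads 7
#12 T0 CAS(7→8) writes; counter now 8
Flip is step 8.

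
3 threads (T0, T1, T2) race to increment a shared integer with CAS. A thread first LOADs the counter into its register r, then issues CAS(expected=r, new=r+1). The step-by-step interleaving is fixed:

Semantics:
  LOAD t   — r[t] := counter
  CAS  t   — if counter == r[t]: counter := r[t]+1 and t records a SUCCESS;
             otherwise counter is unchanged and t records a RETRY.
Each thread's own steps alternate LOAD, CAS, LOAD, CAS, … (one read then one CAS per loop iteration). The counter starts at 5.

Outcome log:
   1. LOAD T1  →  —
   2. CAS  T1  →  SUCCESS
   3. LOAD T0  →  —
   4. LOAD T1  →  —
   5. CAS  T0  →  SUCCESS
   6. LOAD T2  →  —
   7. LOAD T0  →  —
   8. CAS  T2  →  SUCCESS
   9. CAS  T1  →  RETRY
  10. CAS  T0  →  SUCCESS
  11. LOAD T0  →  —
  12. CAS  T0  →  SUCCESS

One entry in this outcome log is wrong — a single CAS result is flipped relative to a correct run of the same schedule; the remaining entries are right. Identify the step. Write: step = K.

step = 10

Reference trace:
T1 LOAD — after: cnt=5, r=5 — load
T1 CAS — after: cnt=6, r=5 — ok
T0 LOAD — after: cnt=6, r=6 — load
T1 LOAD — after: cnt=6, r=6 — load
T0 CAS — after: cnt=7, r=6 — ok
T2 LOAD — after: cnt=7, r=7 — load
T0 LOAD — after: cnt=7, r=7 — load
T2 CAS — after: cnt=8, r=7 — ok
T1 CAS — after: cnt=8, r=6 — retry
T0 CAS — after: cnt=8, r=7 — retry
T0 LOAD — after: cnt=8, r=8 — load
T0 CAS — after: cnt=9, r=8 — ok
Mismatch at 10.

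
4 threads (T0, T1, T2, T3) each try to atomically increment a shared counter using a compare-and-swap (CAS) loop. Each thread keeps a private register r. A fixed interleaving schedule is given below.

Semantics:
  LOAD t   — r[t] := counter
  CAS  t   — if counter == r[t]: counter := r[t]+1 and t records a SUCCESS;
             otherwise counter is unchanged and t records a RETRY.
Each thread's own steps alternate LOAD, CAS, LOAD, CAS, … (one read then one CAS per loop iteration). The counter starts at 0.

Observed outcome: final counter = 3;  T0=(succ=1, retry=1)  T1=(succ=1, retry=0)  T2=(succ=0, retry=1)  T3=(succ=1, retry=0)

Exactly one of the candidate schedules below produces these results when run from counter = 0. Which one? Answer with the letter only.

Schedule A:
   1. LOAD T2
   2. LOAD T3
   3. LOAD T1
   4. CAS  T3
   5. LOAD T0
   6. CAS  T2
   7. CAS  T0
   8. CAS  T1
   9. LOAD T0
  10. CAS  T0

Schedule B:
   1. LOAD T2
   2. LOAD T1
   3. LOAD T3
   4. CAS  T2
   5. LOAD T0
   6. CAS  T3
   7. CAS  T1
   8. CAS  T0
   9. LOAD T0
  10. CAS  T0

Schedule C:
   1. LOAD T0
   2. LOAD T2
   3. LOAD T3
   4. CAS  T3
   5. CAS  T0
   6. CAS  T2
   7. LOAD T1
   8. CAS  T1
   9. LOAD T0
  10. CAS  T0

Run C:
T0 LOAD — after: cnt=0, r=0 — load
T2 LOAD — after: cnt=0, r=0 — load
T3 LOAD — after: cnt=0, r=0 — load
T3 CAS — after: cnt=1, r=0 — ok
T0 CAS — after: cnt=1, r=0 — retry
T2 CAS — after: cnt=1, r=0 — retry
T1 LOAD — after: cnt=1, r=1 — load
T1 CAS — after: cnt=2, r=1 — ok
T0 LOAD — after: cnt=2, r=2 — load
T0 CAS — after: cnt=3, r=2 — ok

C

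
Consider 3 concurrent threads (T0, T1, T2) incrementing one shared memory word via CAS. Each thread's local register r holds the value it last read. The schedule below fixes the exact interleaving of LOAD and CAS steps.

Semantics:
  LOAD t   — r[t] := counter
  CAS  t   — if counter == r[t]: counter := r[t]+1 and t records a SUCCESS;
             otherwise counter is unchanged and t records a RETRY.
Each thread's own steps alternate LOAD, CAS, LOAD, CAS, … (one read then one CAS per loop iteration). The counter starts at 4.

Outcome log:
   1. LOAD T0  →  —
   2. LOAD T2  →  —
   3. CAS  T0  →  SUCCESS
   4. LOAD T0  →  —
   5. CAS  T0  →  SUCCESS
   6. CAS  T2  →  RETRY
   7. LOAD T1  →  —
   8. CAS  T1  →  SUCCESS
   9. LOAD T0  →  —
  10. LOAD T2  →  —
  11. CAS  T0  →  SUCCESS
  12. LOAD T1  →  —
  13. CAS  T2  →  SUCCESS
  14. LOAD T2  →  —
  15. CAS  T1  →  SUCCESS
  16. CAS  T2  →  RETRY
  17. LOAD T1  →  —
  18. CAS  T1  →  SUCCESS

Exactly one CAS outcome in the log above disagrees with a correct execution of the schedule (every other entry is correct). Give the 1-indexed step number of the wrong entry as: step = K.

step = 13

Re-executing:
#1 T0 reads 4
#2 T2 reads 4
#3 T0 CAS(4→5) writes; counter now 5
#4 T0 reads 5
#5 T0 CAS(5→6) writes; counter now 6
#6 T2 CAS(4→5) fails; counter now 6
#7 T1 reads 6
#8 T1 CAS(6→7) writes; counter now 7
#9 T0 reads 7
#10 T2 reads 7
#11 T0 CAS(7→8) writes; counter now 8
#12 T1 reads 8
#13 T2 CAS(7→8) fails; counter now 8
#14 T2 reads 8
#15 T1 CAS(8→9) writes; counter now 9
#16 T2 CAS(8→9) fails; counter now 9
#17 T1 reads 9
#18 T1 CAS(9→10) writes; counter now 10
Mismatch at 13.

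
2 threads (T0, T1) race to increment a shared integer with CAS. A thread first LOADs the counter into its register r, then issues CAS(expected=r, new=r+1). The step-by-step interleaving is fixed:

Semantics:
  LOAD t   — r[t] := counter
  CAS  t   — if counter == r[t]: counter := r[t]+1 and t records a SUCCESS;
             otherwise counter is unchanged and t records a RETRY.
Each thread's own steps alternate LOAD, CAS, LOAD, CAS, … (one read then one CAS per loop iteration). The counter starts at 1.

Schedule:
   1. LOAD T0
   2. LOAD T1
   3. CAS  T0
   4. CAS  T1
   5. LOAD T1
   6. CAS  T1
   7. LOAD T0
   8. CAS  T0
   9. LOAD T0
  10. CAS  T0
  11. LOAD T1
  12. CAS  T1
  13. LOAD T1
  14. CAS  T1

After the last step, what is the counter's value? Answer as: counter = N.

counter = 7

   1) LOAD T0:  M=1  r_T0=1
   2) LOAD T1:  M=1  r_T1=1
   3) CAS  T0:  M=2  r_T0=1 ✓
   4) CAS  T1:  M=2  r_T1=1 ✗
   5) LOAD T1:  M=2  r_T1=2
   6) CAS  T1:  M=3  r_T1=2 ✓
   7) LOAD T0:  M=3  r_T0=3
   8) CAS  T0:  M=4  r_T0=3 ✓
   9) LOAD T0:  M=4  r_T0=4
  10) CAS  T0:  M=5  r_T0=4 ✓
  11) LOAD T1:  M=5  r_T1=5
  12) CAS  T1:  M=6  r_T1=5 ✓
  13) LOAD T1:  M=6  r_T1=6
  14) CAS  T1:  M=7  r_T1=6 ✓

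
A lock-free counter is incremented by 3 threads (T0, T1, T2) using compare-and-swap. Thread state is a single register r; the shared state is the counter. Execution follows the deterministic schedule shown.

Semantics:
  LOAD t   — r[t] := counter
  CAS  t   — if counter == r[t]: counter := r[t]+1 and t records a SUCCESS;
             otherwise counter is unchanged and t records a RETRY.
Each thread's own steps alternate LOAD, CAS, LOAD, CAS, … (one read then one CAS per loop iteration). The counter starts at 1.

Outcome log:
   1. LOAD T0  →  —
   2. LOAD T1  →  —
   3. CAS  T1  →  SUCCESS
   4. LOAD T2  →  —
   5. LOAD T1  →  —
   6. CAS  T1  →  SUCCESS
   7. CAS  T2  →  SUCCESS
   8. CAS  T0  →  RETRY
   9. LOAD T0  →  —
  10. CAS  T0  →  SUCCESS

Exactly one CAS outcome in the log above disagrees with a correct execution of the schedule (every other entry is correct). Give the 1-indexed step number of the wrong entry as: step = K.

step = 7

Re-executing:
step 1: T0 LOAD ⇒ load; ctr=1 reg=1
step 2: T1 LOAD ⇒ load; ctr=1 reg=1
step 3: T1 CAS ⇒ ok; ctr=2 reg=1
step 4: T2 LOAD ⇒ load; ctr=2 reg=2
step 5: T1 LOAD ⇒ load; ctr=2 reg=2
step 6: T1 CAS ⇒ ok; ctr=3 reg=2
step 7: T2 CAS ⇒ retry; ctr=3 reg=2
step 8: T0 CAS ⇒ retry; ctr=3 reg=1
step 9: T0 LOAD ⇒ load; ctr=3 reg=3
step 10: T0 CAS ⇒ ok; ctr=4 reg=3
Mismatch at 7.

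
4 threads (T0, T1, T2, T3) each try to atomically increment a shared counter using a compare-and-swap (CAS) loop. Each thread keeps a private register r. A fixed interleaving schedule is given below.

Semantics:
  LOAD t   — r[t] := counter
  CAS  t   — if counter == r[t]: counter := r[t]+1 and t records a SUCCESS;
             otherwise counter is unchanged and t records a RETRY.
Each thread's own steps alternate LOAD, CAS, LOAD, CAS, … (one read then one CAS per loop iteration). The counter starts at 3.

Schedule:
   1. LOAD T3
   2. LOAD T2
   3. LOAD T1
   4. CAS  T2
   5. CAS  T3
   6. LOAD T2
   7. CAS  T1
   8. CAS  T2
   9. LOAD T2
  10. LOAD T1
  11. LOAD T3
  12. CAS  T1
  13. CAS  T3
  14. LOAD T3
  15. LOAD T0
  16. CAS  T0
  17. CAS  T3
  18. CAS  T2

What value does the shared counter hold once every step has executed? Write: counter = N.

T3 LOAD — after: cnt=3, r=3 — load
T2 LOAD — after: cnt=3, r=3 — load
T1 LOAD — after: cnt=3, r=3 — load
T2 CAS — after: cnt=4, r=3 — ok
T3 CAS — after: cnt=4, r=3 — retry
T2 LOAD — after: cnt=4, r=4 — load
T1 CAS — after: cnt=4, r=3 — retry
T2 CAS — after: cnt=5, r=4 — ok
T2 LOAD — after: cnt=5, r=5 — load
T1 LOAD — after: cnt=5, r=5 — load
T3 LOAD — after: cnt=5, r=5 — load
T1 CAS — after: cnt=6, r=5 — ok
T3 CAS — after: cnt=6, r=5 — retry
T3 LOAD — after: cnt=6, r=6 — load
T0 LOAD — after: cnt=6, r=6 — load
T0 CAS — after: cnt=7, r=6 — ok
T3 CAS — after: cnt=7, r=6 — retry
T2 CAS — after: cnt=7, r=5 — retry

counter = 7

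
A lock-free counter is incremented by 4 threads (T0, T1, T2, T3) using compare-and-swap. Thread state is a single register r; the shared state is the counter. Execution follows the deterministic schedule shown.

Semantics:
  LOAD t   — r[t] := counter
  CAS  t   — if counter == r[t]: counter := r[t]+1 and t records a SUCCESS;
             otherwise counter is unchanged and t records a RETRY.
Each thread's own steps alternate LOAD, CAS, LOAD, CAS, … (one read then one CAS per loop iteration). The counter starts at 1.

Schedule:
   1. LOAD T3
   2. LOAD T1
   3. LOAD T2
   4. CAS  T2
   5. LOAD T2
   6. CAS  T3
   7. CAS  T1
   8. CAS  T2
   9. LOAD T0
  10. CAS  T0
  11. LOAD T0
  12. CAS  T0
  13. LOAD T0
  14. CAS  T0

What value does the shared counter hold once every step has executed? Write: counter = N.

counter = 6

1. LOAD T3 → mem=1 r[T3]=1 [LOAD]
2. LOAD T1 → mem=1 r[T1]=1 [LOAD]
3. LOAD T2 → mem=1 r[T2]=1 [LOAD]
4. CAS T2 → mem=2 r[T2]=1 [OK]
5. LOAD T2 → mem=2 r[T2]=2 [LOAD]
6. CAS T3 → mem=2 r[T3]=1 [RETRY]
7. CAS T1 → mem=2 r[T1]=1 [RETRY]
8. CAS T2 → mem=3 r[T2]=2 [OK]
9. LOAD T0 → mem=3 r[T0]=3 [LOAD]
10. CAS T0 → mem=4 r[T0]=3 [OK]
11. LOAD T0 → mem=4 r[T0]=4 [LOAD]
12. CAS T0 → mem=5 r[T0]=4 [OK]
13. LOAD T0 → mem=5 r[T0]=5 [LOAD]
14. CAS T0 → mem=6 r[T0]=5 [OK]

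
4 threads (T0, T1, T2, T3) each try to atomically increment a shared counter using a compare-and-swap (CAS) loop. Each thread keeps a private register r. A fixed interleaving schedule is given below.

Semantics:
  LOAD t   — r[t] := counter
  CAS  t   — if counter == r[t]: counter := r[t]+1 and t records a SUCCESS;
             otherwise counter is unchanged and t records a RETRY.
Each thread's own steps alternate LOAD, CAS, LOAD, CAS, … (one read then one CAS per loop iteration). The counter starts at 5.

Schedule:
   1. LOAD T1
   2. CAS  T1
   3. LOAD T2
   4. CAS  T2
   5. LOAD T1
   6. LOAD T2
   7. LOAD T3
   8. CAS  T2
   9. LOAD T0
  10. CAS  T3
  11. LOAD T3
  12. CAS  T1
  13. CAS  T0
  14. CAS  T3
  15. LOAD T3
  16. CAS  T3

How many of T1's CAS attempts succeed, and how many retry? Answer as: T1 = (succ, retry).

T1 = (1, 1)

T1 LOAD — after: cnt=5, r=5 — load
T1 CAS — after: cnt=6, r=5 — ok
T2 LOAD — after: cnt=6, r=6 — load
T2 CAS — after: cnt=7, r=6 — ok
T1 LOAD — after: cnt=7, r=7 — load
T2 LOAD — after: cnt=7, r=7 — load
T3 LOAD — after: cnt=7, r=7 — load
T2 CAS — after: cnt=8, r=7 — ok
T0 LOAD — after: cnt=8, r=8 — load
T3 CAS — after: cnt=8, r=7 — retry
T3 LOAD — after: cnt=8, r=8 — load
T1 CAS — after: cnt=8, r=7 — retry
T0 CAS — after: cnt=9, r=8 — ok
T3 CAS — after: cnt=9, r=8 — retry
T3 LOAD — after: cnt=9, r=9 — load
T3 CAS — after: cnt=10, r=9 — ok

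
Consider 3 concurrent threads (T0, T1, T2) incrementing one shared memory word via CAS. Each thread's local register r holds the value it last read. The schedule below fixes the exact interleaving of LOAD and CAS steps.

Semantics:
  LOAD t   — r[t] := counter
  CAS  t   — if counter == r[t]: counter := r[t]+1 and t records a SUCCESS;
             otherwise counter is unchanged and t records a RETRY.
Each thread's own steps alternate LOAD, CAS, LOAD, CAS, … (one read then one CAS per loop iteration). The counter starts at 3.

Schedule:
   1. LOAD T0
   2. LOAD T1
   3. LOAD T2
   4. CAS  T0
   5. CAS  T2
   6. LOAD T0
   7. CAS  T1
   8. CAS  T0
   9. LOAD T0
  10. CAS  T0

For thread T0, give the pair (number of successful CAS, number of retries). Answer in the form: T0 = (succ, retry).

T0 = (3, 0)

T0 LOAD — after: cnt=3, r=3 — load
T1 LOAD — after: cnt=3, r=3 — load
T2 LOAD — after: cnt=3, r=3 — load
T0 CAS — after: cnt=4, r=3 — ok
T2 CAS — after: cnt=4, r=3 — retry
T0 LOAD — after: cnt=4, r=4 — load
T1 CAS — after: cnt=4, r=3 — retry
T0 CAS — after: cnt=5, r=4 — ok
T0 LOAD — after: cnt=5, r=5 — load
T0 CAS — after: cnt=6, r=5 — ok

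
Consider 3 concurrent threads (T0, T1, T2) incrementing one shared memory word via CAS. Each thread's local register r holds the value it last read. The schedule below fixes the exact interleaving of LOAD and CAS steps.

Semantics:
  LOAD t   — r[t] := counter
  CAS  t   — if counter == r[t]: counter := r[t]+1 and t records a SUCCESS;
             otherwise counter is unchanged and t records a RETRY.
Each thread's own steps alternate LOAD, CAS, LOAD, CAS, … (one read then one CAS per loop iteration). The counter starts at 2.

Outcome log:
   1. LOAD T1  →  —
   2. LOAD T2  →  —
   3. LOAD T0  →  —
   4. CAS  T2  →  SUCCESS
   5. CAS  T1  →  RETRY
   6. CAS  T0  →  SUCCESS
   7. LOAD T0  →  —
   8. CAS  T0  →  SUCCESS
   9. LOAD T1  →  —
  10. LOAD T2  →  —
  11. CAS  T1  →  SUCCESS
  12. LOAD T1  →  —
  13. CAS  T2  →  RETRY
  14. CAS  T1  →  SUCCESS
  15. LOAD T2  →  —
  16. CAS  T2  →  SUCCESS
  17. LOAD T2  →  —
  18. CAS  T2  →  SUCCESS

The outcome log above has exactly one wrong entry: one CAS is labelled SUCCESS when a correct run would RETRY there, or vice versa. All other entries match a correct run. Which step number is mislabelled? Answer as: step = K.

step = 6

Correct run:
1. LOAD T1 → mem=2 r[T1]=2 [LOAD]
2. LOAD T2 → mem=2 r[T2]=2 [LOAD]
3. LOAD T0 → mem=2 r[T0]=2 [LOAD]
4. CAS T2 → mem=3 r[T2]=2 [OK]
5. CAS T1 → mem=3 r[T1]=2 [RETRY]
6. CAS T0 → mem=3 r[T0]=2 [RETRY]
7. LOAD T0 → mem=3 r[T0]=3 [LOAD]
8. CAS T0 → mem=4 r[T0]=3 [OK]
9. LOAD T1 → mem=4 r[T1]=4 [LOAD]
10. LOAD T2 → mem=4 r[T2]=4 [LOAD]
11. CAS T1 → mem=5 r[T1]=4 [OK]
12. LOAD T1 → mem=5 r[T1]=5 [LOAD]
13. CAS T2 → mem=5 r[T2]=4 [RETRY]
14. CAS T1 → mem=6 r[T1]=5 [OK]
15. LOAD T2 → mem=6 r[T2]=6 [LOAD]
16. CAS T2 → mem=7 r[T2]=6 [OK]
17. LOAD T2 → mem=7 r[T2]=7 [LOAD]
18. CAS T2 → mem=8 r[T2]=7 [OK]
Flip is step 6.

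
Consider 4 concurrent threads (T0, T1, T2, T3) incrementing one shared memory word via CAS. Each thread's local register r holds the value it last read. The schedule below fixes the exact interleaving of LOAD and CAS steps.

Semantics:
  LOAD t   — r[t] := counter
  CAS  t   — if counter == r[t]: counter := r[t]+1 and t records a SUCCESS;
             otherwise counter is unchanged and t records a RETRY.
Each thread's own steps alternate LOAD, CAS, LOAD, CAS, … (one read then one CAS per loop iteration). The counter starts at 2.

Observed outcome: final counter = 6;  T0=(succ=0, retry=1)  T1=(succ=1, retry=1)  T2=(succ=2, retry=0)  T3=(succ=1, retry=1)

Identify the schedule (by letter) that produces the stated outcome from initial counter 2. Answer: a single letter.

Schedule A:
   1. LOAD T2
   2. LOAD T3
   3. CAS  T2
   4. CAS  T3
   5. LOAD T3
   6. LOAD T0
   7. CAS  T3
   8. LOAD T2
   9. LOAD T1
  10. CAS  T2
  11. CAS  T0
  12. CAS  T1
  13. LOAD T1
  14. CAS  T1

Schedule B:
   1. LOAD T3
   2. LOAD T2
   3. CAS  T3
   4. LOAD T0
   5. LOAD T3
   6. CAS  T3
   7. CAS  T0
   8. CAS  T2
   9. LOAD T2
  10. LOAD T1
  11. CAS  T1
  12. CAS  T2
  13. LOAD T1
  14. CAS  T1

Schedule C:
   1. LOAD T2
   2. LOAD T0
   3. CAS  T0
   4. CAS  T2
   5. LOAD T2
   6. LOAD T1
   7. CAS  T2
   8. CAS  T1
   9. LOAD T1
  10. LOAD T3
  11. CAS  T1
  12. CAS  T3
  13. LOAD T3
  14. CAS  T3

Tracing schedule A:
#1 T2 reads 2
#2 T3 reads 2
#3 T2 CAS(2→3) writes; counter now 3
#4 T3 CAS(2→3) fails; counter now 3
#5 T3 reads 3
#6 T0 reads 3
#7 T3 CAS(3→4) writes; counter now 4
#8 T2 reads 4
#9 T1 reads 4
#10 T2 CAS(4→5) writes; counter now 5
#11 T0 CAS(3→4) fails; counter now 5
#12 T1 CAS(4→5) fails; counter now 5
#13 T1 reads 5
#14 T1 CAS(5→6) writes; counter now 6

A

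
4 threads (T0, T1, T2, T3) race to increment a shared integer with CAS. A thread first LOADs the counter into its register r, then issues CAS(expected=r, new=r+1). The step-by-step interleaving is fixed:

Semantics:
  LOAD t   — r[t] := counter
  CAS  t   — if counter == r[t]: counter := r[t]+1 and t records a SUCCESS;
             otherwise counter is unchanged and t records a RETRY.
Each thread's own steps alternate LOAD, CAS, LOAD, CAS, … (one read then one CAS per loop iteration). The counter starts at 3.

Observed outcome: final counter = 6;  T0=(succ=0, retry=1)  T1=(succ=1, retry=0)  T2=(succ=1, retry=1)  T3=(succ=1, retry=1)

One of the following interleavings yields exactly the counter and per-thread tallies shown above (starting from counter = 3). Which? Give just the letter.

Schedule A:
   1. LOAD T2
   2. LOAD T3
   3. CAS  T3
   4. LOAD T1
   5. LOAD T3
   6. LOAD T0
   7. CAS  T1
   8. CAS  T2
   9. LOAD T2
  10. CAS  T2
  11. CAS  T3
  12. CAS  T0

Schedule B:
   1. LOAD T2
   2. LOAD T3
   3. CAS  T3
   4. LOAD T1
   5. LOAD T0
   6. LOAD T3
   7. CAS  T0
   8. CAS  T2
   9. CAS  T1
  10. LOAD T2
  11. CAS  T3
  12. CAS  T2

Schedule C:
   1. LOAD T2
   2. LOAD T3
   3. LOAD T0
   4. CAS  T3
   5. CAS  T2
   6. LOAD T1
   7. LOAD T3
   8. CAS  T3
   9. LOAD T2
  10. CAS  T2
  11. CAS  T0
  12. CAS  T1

Simulating candidate A:
#1 T2 reads 3
#2 T3 reads 3
#3 T3 CAS(3→4) writes; counter now 4
#4 T1 reads 4
#5 T3 reads 4
#6 T0 reads 4
#7 T1 CAS(4→5) writes; counter now 5
#8 T2 CAS(3→4) fails; counter now 5
#9 T2 reads 5
#10 T2 CAS(5→6) writes; counter now 6
#11 T3 CAS(4→5) fails; counter now 6
#12 T0 CAS(4→5) fails; counter now 6

A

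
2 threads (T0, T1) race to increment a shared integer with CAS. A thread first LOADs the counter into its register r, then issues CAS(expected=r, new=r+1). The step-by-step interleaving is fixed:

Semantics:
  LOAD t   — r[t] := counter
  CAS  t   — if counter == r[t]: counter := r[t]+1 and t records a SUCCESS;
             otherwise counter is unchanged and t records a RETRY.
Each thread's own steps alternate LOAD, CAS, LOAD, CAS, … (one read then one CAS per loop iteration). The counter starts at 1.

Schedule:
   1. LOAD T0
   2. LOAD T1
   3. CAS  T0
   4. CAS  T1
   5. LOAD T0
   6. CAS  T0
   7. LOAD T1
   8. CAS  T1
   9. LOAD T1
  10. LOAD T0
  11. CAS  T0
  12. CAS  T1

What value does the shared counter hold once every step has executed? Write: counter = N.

   1) LOAD T0:  M=1  r_T0=1
   2) LOAD T1:  M=1  r_T1=1
   3) CAS  T0:  M=2  r_T0=1 ✓
   4) CAS  T1:  M=2  r_T1=1 ✗
   5) LOAD T0:  M=2  r_T0=2
   6) CAS  T0:  M=3  r_T0=2 ✓
   7) LOAD T1:  M=3  r_T1=3
   8) CAS  T1:  M=4  r_T1=3 ✓
   9) LOAD T1:  M=4  r_T1=4
  10) LOAD T0:  M=4  r_T0=4
  11) CAS  T0:  M=5  r_T0=4 ✓
  12) CAS  T1:  M=5  r_T1=4 ✗

counter = 5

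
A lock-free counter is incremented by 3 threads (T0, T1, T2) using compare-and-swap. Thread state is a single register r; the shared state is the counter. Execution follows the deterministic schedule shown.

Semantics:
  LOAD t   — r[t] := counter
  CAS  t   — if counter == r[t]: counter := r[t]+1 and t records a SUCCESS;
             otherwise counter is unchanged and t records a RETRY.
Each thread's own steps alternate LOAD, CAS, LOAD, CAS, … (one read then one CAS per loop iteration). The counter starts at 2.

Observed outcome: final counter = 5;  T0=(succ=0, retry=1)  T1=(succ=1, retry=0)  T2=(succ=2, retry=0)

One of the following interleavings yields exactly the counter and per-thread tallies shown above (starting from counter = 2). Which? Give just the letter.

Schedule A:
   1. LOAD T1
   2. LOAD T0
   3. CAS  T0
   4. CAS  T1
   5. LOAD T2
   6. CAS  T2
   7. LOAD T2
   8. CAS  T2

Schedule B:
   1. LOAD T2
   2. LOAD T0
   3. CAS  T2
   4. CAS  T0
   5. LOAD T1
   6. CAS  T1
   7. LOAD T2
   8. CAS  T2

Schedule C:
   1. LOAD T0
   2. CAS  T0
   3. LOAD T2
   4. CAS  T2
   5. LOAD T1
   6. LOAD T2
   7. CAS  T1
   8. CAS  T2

B

Run B:
T2 LOAD — after: cnt=2, r=2 — load
T0 LOAD — after: cnt=2, r=2 — load
T2 CAS — after: cnt=3, r=2 — ok
T0 CAS — after: cnt=3, r=2 — retry
T1 LOAD — after: cnt=3, r=3 — load
T1 CAS — after: cnt=4, r=3 — ok
T2 LOAD — after: cnt=4, r=4 — load
T2 CAS — after: cnt=5, r=4 — ok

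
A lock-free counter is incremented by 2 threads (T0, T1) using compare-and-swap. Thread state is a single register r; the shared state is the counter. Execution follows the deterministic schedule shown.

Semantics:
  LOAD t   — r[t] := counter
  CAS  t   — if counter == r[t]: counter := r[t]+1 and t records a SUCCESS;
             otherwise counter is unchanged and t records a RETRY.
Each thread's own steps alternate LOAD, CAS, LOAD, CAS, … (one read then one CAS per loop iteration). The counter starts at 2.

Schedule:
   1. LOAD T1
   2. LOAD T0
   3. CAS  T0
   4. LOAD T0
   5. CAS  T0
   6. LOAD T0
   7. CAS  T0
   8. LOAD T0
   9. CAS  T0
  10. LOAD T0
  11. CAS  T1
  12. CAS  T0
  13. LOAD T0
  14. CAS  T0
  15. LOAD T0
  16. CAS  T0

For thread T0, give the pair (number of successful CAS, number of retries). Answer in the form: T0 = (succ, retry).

1. LOAD T1 → mem=2 r[T1]=2 [LOAD]
2. LOAD T0 → mem=2 r[T0]=2 [LOAD]
3. CAS T0 → mem=3 r[T0]=2 [OK]
4. LOAD T0 → mem=3 r[T0]=3 [LOAD]
5. CAS T0 → mem=4 r[T0]=3 [OK]
6. LOAD T0 → mem=4 r[T0]=4 [LOAD]
7. CAS T0 → mem=5 r[T0]=4 [OK]
8. LOAD T0 → mem=5 r[T0]=5 [LOAD]
9. CAS T0 → mem=6 r[T0]=5 [OK]
10. LOAD T0 → mem=6 r[T0]=6 [LOAD]
11. CAS T1 → mem=6 r[T1]=2 [RETRY]
12. CAS T0 → mem=7 r[T0]=6 [OK]
13. LOAD T0 → mem=7 r[T0]=7 [LOAD]
14. CAS T0 → mem=8 r[T0]=7 [OK]
15. LOAD T0 → mem=8 r[T0]=8 [LOAD]
16. CAS T0 → mem=9 r[T0]=8 [OK]

T0 = (7, 0)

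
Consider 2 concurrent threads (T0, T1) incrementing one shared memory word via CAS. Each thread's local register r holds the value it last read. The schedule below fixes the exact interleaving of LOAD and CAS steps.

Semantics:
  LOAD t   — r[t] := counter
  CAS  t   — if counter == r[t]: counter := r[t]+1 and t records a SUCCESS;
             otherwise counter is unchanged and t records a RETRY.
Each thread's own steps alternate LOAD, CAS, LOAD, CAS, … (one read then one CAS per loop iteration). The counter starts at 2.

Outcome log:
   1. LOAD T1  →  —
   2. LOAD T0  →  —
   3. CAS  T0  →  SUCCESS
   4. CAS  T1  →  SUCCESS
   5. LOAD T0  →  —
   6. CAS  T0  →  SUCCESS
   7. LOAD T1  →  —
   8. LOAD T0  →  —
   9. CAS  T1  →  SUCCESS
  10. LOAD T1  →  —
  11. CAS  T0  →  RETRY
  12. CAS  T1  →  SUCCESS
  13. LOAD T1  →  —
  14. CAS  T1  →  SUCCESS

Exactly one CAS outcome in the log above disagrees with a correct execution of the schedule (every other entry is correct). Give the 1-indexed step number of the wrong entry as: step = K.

Correct run:
[1] T1.load  rd  (counter 2, T1.r 2)
[2] T0.load  rd  (counter 2, T0.r 2)
[3] T0.cas  hit  (counter 3, T0.r 2)
[4] T1.cas  miss  (counter 3, T1.r 2)
[5] T0.load  rd  (counter 3, T0.r 3)
[6] T0.cas  hit  (counter 4, T0.r 3)
[7] T1.load  rd  (counter 4, T1.r 4)
[8] T0.load  rd  (counter 4, T0.r 4)
[9] T1.cas  hit  (counter 5, T1.r 4)
[10] T1.load  rd  (counter 5, T1.r 5)
[11] T0.cas  miss  (counter 5, T0.r 4)
[12] T1.cas  hit  (counter 6, T1.r 5)
[13] T1.load  rd  (counter 6, T1.r 6)
[14] T1.cas  hit  (counter 7, T1.r 6)
Flip is step 4.

step = 4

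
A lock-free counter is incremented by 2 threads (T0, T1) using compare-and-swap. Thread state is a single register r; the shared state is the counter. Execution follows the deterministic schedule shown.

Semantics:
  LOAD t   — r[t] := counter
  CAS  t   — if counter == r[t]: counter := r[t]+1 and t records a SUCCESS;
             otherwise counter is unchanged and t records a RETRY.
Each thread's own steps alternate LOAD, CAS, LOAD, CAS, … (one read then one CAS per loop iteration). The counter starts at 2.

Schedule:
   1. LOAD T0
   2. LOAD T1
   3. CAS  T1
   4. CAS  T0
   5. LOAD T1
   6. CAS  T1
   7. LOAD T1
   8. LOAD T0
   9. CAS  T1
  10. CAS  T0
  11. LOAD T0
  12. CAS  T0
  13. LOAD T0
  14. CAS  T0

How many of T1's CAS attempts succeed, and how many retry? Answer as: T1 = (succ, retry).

step 1: T0 LOAD ⇒ load; ctr=2 reg=2
step 2: T1 LOAD ⇒ load; ctr=2 reg=2
step 3: T1 CAS ⇒ ok; ctr=3 reg=2
step 4: T0 CAS ⇒ retry; ctr=3 reg=2
step 5: T1 LOAD ⇒ load; ctr=3 reg=3
step 6: T1 CAS ⇒ ok; ctr=4 reg=3
step 7: T1 LOAD ⇒ load; ctr=4 reg=4
step 8: T0 LOAD ⇒ load; ctr=4 reg=4
step 9: T1 CAS ⇒ ok; ctr=5 reg=4
step 10: T0 CAS ⇒ retry; ctr=5 reg=4
step 11: T0 LOAD ⇒ load; ctr=5 reg=5
step 12: T0 CAS ⇒ ok; ctr=6 reg=5
step 13: T0 LOAD ⇒ load; ctr=6 reg=6
step 14: T0 CAS ⇒ ok; ctr=7 reg=6

T1 = (3, 0)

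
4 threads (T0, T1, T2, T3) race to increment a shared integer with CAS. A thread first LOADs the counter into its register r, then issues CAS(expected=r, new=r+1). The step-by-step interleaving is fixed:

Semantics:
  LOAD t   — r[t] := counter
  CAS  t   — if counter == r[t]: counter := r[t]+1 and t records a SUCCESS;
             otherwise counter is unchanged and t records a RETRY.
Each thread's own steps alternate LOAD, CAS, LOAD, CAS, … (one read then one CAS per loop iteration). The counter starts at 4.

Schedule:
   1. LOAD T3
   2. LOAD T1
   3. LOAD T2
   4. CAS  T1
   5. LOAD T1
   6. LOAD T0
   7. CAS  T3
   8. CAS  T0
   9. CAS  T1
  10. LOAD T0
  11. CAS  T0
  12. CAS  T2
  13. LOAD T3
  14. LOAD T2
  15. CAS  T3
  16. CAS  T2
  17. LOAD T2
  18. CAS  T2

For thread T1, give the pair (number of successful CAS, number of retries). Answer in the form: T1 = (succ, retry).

T1 = (1, 1)

1. LOAD T3 → mem=4 r[T3]=4 [LOAD]
2. LOAD T1 → mem=4 r[T1]=4 [LOAD]
3. LOAD T2 → mem=4 r[T2]=4 [LOAD]
4. CAS T1 → mem=5 r[T1]=4 [OK]
5. LOAD T1 → mem=5 r[T1]=5 [LOAD]
6. LOAD T0 → mem=5 r[T0]=5 [LOAD]
7. CAS T3 → mem=5 r[T3]=4 [RETRY]
8. CAS T0 → mem=6 r[T0]=5 [OK]
9. CAS T1 → mem=6 r[T1]=5 [RETRY]
10. LOAD T0 → mem=6 r[T0]=6 [LOAD]
11. CAS T0 → mem=7 r[T0]=6 [OK]
12. CAS T2 → mem=7 r[T2]=4 [RETRY]
13. LOAD T3 → mem=7 r[T3]=7 [LOAD]
14. LOAD T2 → mem=7 r[T2]=7 [LOAD]
15. CAS T3 → mem=8 r[T3]=7 [OK]
16. CAS T2 → mem=8 r[T2]=7 [RETRY]
17. LOAD T2 → mem=8 r[T2]=8 [LOAD]
18. CAS T2 → mem=9 r[T2]=8 [OK]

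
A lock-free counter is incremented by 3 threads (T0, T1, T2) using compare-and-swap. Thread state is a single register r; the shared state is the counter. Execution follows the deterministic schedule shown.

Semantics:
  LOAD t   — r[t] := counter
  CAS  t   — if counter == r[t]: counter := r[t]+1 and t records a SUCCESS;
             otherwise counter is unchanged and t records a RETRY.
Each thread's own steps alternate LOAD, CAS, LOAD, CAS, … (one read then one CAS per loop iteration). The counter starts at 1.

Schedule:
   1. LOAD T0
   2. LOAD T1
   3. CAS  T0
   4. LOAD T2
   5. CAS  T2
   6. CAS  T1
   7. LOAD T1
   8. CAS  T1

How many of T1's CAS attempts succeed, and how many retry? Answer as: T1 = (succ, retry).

T1 = (1, 1)

   1) LOAD T0:  M=1  r_T0=1
   2) LOAD T1:  M=1  r_T1=1
   3) CAS  T0:  M=2  r_T0=1 ✓
   4) LOAD T2:  M=2  r_T2=2
   5) CAS  T2:  M=3  r_T2=2 ✓
   6) CAS  T1:  M=3  r_T1=1 ✗
   7) LOAD T1:  M=3  r_T1=3
   8) CAS  T1:  M=4  r_T1=3 ✓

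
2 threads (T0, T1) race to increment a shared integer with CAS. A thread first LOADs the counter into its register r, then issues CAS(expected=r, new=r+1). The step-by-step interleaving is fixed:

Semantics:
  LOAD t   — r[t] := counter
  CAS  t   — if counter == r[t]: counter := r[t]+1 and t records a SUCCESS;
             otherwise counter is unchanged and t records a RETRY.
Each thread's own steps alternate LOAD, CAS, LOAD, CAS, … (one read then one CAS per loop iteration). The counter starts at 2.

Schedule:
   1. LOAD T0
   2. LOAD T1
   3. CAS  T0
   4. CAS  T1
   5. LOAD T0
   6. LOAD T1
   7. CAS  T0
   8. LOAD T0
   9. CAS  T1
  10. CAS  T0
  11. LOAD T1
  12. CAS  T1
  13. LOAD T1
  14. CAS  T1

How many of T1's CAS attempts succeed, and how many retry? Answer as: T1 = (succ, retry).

T1 = (2, 2)

step 1: T0 LOAD ⇒ load; ctr=2 reg=2
step 2: T1 LOAD ⇒ load; ctr=2 reg=2
step 3: T0 CAS ⇒ ok; ctr=3 reg=2
step 4: T1 CAS ⇒ retry; ctr=3 reg=2
step 5: T0 LOAD ⇒ load; ctr=3 reg=3
step 6: T1 LOAD ⇒ load; ctr=3 reg=3
step 7: T0 CAS ⇒ ok; ctr=4 reg=3
step 8: T0 LOAD ⇒ load; ctr=4 reg=4
step 9: T1 CAS ⇒ retry; ctr=4 reg=3
step 10: T0 CAS ⇒ ok; ctr=5 reg=4
step 11: T1 LOAD ⇒ load; ctr=5 reg=5
step 12: T1 CAS ⇒ ok; ctr=6 reg=5
step 13: T1 LOAD ⇒ load; ctr=6 reg=6
step 14: T1 CAS ⇒ ok; ctr=7 reg=6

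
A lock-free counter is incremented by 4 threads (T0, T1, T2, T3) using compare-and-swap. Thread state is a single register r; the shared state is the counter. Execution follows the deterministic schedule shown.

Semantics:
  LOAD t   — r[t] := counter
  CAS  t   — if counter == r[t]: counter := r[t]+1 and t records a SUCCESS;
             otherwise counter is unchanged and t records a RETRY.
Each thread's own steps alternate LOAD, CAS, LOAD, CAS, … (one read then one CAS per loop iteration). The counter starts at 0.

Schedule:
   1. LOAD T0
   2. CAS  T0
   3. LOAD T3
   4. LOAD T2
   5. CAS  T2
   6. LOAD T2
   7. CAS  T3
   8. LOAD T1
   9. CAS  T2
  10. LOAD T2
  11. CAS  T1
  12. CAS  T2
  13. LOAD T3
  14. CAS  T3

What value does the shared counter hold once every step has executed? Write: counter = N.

counter = 5

T0 LOAD — after: cnt=0, r=0 — load
T0 CAS — after: cnt=1, r=0 — ok
T3 LOAD — after: cnt=1, r=1 — load
T2 LOAD — after: cnt=1, r=1 — load
T2 CAS — after: cnt=2, r=1 — ok
T2 LOAD — after: cnt=2, r=2 — load
T3 CAS — after: cnt=2, r=1 — retry
T1 LOAD — after: cnt=2, r=2 — load
T2 CAS — after: cnt=3, r=2 — ok
T2 LOAD — after: cnt=3, r=3 — load
T1 CAS — after: cnt=3, r=2 — retry
T2 CAS — after: cnt=4, r=3 — ok
T3 LOAD — after: cnt=4, r=4 — load
T3 CAS — after: cnt=5, r=4 — ok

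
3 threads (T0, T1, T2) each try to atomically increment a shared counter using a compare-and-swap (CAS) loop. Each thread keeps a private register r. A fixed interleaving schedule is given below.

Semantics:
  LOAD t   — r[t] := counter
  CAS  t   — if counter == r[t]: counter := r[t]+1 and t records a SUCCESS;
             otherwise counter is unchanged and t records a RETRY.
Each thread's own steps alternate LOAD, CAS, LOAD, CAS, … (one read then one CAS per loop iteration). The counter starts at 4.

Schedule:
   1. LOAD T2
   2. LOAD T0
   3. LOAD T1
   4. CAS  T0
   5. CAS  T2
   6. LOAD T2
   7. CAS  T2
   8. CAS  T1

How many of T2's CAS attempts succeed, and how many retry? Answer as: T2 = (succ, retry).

step 1: T2 LOAD ⇒ load; ctr=4 reg=4
step 2: T0 LOAD ⇒ load; ctr=4 reg=4
step 3: T1 LOAD ⇒ load; ctr=4 reg=4
step 4: T0 CAS ⇒ ok; ctr=5 reg=4
step 5: T2 CAS ⇒ retry; ctr=5 reg=4
step 6: T2 LOAD ⇒ load; ctr=5 reg=5
step 7: T2 CAS ⇒ ok; ctr=6 reg=5
step 8: T1 CAS ⇒ retry; ctr=6 reg=4

T2 = (1, 1)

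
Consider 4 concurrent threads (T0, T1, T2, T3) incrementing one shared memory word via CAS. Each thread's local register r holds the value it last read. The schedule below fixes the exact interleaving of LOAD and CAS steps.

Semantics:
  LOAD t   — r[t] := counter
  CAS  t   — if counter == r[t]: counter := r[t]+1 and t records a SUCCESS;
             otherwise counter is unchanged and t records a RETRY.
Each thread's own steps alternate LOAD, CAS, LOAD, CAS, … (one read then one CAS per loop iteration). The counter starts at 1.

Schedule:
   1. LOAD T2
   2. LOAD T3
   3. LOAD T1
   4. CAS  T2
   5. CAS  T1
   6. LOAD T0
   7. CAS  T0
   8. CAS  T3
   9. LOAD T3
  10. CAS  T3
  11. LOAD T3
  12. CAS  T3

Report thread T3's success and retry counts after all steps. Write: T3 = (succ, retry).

#1 T2 reads 1
#2 T3 reads 1
#3 T1 reads 1
#4 T2 CAS(1→2) writes; counter now 2
#5 T1 CAS(1→2) fails; counter now 2
#6 T0 reads 2
#7 T0 CAS(2→3) writes; counter now 3
#8 T3 CAS(1→2) fails; counter now 3
#9 T3 reads 3
#10 T3 CAS(3→4) writes; counter now 4
#11 T3 reads 4
#12 T3 CAS(4→5) writes; counter now 5

T3 = (2, 1)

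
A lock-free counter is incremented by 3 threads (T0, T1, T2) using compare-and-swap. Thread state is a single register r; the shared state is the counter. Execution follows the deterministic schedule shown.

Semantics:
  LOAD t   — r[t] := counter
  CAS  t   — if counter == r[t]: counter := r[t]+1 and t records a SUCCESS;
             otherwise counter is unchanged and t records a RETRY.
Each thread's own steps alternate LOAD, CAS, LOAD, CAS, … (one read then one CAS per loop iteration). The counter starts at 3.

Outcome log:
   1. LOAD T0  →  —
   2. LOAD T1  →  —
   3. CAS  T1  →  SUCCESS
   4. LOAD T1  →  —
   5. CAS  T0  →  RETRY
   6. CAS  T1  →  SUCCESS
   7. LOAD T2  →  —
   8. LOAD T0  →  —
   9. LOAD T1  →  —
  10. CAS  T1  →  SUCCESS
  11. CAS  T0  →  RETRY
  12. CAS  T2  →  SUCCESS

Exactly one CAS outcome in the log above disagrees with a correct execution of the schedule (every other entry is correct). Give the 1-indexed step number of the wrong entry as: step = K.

Correct run:
   1) LOAD T0:  M=3  r_T0=3
   2) LOAD T1:  M=3  r_T1=3
   3) CAS  T1:  M=4  r_T1=3 ✓
   4) LOAD T1:  M=4  r_T1=4
   5) CAS  T0:  M=4  r_T0=3 ✗
   6) CAS  T1:  M=5  r_T1=4 ✓
   7) LOAD T2:  M=5  r_T2=5
   8) LOAD T0:  M=5  r_T0=5
   9) LOAD T1:  M=5  r_T1=5
  10) CAS  T1:  M=6  r_T1=5 ✓
  11) CAS  T0:  M=6  r_T0=5 ✗
  12) CAS  T2:  M=6  r_T2=5 ✗
Mismatch at 12.

step = 12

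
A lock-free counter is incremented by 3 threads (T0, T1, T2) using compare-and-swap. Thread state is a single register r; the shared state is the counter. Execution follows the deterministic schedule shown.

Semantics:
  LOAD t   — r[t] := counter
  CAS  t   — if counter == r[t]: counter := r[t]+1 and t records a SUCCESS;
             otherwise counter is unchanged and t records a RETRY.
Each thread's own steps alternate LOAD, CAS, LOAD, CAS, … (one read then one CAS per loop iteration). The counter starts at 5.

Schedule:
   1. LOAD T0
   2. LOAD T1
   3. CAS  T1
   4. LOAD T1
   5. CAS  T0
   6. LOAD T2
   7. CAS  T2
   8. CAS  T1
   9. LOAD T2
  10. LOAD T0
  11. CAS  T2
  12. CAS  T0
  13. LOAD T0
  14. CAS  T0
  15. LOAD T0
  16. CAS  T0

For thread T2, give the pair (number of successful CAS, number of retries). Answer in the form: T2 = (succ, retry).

1. LOAD T0 → mem=5 r[T0]=5 [LOAD]
2. LOAD T1 → mem=5 r[T1]=5 [LOAD]
3. CAS T1 → mem=6 r[T1]=5 [OK]
4. LOAD T1 → mem=6 r[T1]=6 [LOAD]
5. CAS T0 → mem=6 r[T0]=5 [RETRY]
6. LOAD T2 → mem=6 r[T2]=6 [LOAD]
7. CAS T2 → mem=7 r[T2]=6 [OK]
8. CAS T1 → mem=7 r[T1]=6 [RETRY]
9. LOAD T2 → mem=7 r[T2]=7 [LOAD]
10. LOAD T0 → mem=7 r[T0]=7 [LOAD]
11. CAS T2 → mem=8 r[T2]=7 [OK]
12. CAS T0 → mem=8 r[T0]=7 [RETRY]
13. LOAD T0 → mem=8 r[T0]=8 [LOAD]
14. CAS T0 → mem=9 r[T0]=8 [OK]
15. LOAD T0 → mem=9 r[T0]=9 [LOAD]
16. CAS T0 → mem=10 r[T0]=9 [OK]

T2 = (2, 0)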